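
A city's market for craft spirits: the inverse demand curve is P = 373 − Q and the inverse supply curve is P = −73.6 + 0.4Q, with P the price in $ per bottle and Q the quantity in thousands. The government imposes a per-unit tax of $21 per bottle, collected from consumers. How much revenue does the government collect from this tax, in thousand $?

Tax revenue = $6384 thousand.

Rewrite in direct form: Qd = 373 − P and Qs = 2.5P + 184.
Without the tax, 373 − P = 2.5P + 184 gives 3.5P = 189, so P* = $54 and Q* = 319.
With the tax collected from consumers, demand (in seller-price terms) shifts: Qd = 373 − (P + 21).
Solving gives Q = 304 with consumers paying $69 and sellers receiving $48 (the $21 wedge).
Revenue = t · Q = 21 · 304 = $6384.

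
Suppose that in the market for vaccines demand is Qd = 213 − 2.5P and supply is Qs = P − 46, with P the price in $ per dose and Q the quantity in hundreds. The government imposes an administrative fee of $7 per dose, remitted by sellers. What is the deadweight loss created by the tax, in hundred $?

Deadweight loss = $17.5 hundred.

Without the tax, 213 − 2.5P = P − 46 gives 3.5P = 259, so P* = $74 and Q* = 28.
With the tax collected from sellers, supply shifts: Qs = (P − 7) − 46.
Solving gives Q = 23 with buyers paying $76 and sellers receiving $69 (the $7 wedge).
Quantity falls by |ΔQ| = |28 − 23| = 5.
DWL = ½ · t · |ΔQ| = ½ · 7 · 5 = $17.5.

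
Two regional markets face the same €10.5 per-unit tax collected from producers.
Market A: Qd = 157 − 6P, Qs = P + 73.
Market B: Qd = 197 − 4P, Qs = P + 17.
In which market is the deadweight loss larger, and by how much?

Market A, by €3.15.

Market A: pre-tax P* = €12, Q* = 85; post-tax Q = 76; deadweight loss = €47.25.
Market B: pre-tax P* = €36, Q* = 53; post-tax Q = 44.6; deadweight loss = €44.1.
Difference: €47.25 vs €44.1 → market A is larger by €3.15.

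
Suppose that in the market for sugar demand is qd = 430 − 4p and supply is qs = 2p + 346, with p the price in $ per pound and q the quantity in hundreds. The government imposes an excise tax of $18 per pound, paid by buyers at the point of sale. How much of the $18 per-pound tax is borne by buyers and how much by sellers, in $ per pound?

Buyers bear $6 per pound; sellers bear $12 per pound.

Before the tax: set 430 − 4p = 2p + 346 → p* = $14, q* = 374.
With the tax collected from buyers, demand (in seller-price terms) shifts: qd = 430 − 4(p + 18).
New equilibrium: buyers pay $20, sellers receive $2, q = 350. (Wedge: pb − ps = 18.)
Burden on buyers: $6; on sellers: $12. (They sum to $18.)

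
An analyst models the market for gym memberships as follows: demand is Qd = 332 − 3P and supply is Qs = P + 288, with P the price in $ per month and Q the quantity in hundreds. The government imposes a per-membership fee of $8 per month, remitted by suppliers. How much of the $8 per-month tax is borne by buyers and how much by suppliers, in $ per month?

Without the tax, 332 − 3P = P + 288 gives 4P = 44, so P* = $11 and Q* = 299.
With the tax collected from suppliers, supply shifts: Qs = (P − 8) + 288.
New equilibrium: buyers pay $13, suppliers receive $5, Q = 293. (Wedge: Pb − Ps = 8.)
Burden on buyers: $2; on suppliers: $6. (They sum to $8.)

Buyers bear $2 per month; suppliers bear $6 per month.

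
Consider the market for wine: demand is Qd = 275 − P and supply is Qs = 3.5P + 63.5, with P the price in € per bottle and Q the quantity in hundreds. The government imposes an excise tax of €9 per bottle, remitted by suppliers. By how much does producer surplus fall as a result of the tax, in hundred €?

Before the tax: set 275 − P = 3.5P + 63.5 → P* = €47, Q* = 228.
With the tax collected from suppliers, supply shifts: Qs = 3.5(P − 9) + 63.5.
New equilibrium: buyers pay €54, suppliers receive €45, Q = 221. (Wedge: Pb − Ps = 9.)
ΔPS is the trapezoid between Q = 221 and Q = 228 of height €2: ½ · (228 + 221) · 2 = €449.

Producer surplus falls by €449 hundred.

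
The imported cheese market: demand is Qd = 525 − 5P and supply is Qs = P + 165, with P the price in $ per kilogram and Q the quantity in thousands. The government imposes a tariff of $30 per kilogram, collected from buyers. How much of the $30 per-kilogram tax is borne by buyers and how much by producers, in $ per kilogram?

Buyers bear $5 per kilogram; producers bear $25 per kilogram.

Without the tax, 525 − 5P = P + 165 gives 6P = 360, so P* = $60 and Q* = 225.
With the tax collected from buyers, demand (in seller-price terms) shifts: Qd = 525 − 5(P + 30).
New equilibrium: buyers pay $65, producers receive $35, Q = 200. (Wedge: Pb − Ps = 30.)
Burden on buyers: $5; on producers: $25. (They sum to $30.)
The less price-elastic side of the market bears the larger share of a per-unit tax.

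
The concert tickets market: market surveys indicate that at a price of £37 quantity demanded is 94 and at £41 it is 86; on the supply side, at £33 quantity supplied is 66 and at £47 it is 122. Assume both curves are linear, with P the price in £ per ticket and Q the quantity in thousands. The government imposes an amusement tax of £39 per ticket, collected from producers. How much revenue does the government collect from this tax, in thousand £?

Demand slope: (86 − 94)/(41 − 37) = -2, so Qd = 168 − 2P.
Supply slope: (122 − 66)/(47 − 33) = 4, so Qs = 4P − 66.
Before the tax: set 168 − 2P = 4P − 66 → P* = £39, Q* = 90.
With the tax collected from producers, supply shifts: Qs = 4(P − 39) − 66.
New equilibrium: consumers pay £65, producers receive £26, Q = 38. (Wedge: Pb − Ps = 39.)
Revenue = t · Q = 39 · 38 = £1482.

Tax revenue = £1482 thousand.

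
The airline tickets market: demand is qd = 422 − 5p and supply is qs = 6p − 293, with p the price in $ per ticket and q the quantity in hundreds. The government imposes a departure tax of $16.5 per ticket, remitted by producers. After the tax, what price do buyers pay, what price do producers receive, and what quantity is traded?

Buyers pay $74; producers receive $57.5; quantity = 52.

Without the tax, 422 − 5p = 6p − 293 gives 11p = 715, so p* = $65 and q* = 97.
With the tax collected from producers, supply shifts: qs = 6(p − 16.5) − 293.
New equilibrium: buyers pay $74, producers receive $57.5, q = 52. (Wedge: pb − ps = 16.5.)
The less price-elastic side of the market bears the larger share of a per-unit tax.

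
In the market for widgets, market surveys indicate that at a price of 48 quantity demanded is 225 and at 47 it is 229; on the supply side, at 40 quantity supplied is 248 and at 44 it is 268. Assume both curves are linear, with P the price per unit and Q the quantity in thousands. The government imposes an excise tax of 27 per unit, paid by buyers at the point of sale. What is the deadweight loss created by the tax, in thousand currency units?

Demand slope: (229 − 225)/(47 − 48) = -4, so Qd = 417 − 4P.
Supply slope: (268 − 248)/(44 − 40) = 5, so Qs = 5P + 48.
Without the tax, 417 − 4P = 5P + 48 gives 9P = 369, so P* = 41 and Q* = 253.
With the tax collected from buyers, demand (in seller-price terms) shifts: Qd = 417 − 4(P + 27).
Solving gives Q = 193 with buyers paying 56 and suppliers receiving 29 (the 27 wedge).
Quantity falls by |ΔQ| = |253 − 193| = 60.
DWL = ½ · t · |ΔQ| = ½ · 27 · 60 = 810.

Deadweight loss = 810 thousand.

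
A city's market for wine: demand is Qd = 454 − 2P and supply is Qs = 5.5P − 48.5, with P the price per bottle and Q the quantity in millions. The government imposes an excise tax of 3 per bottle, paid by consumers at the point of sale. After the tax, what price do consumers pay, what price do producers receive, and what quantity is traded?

Before the tax: set 454 − 2P = 5.5P − 48.5 → P* = 67, Q* = 320.
With the tax collected from consumers, demand (in seller-price terms) shifts: Qd = 454 − 2(P + 3).
New equilibrium: consumers pay 69.2, producers receive 66.2, Q = 315.6. (Wedge: Pb − Ps = 3.)

Consumers pay 69.2; producers receive 66.2; quantity = 315.6.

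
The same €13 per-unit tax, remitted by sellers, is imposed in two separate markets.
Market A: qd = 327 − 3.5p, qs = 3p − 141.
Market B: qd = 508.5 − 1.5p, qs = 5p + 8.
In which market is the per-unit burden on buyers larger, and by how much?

Market A: pre-tax p* = €72, q* = 75; post-tax q = 54; per-unit burden on buyers = €6.
Market B: pre-tax p* = €77, q* = 393; post-tax q = 378; per-unit burden on buyers = €10.
Difference: €6 vs €10 → market B is larger by €4.

Market B, by €4.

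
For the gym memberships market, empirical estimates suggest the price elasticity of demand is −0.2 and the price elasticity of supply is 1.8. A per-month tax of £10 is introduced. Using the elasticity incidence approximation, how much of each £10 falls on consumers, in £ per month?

Consumers bear ≈ £9 per month.

Incidence ratio: consumers' share ≈ εs / (εs + |εd|) = 1.8 / (1.8 + 0.2) = 0.9.
So consumers bear ≈ 0.9 × £10 = £9; suppliers bear £1.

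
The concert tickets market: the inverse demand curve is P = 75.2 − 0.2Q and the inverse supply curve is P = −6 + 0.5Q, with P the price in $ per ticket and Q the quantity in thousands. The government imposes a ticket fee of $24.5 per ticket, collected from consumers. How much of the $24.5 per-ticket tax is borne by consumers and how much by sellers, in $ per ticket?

Consumers bear $7 per ticket; sellers bear $17.5 per ticket.

Inverting to Q(P) form: Qd = 376 − 5P; Qs = 2P + 12.
Before the tax: set 376 − 5P = 2P + 12 → P* = $52, Q* = 116.
With the tax collected from consumers, demand (in seller-price terms) shifts: Qd = 376 − 5(P + 24.5).
Solving gives Q = 81 with consumers paying $59 and sellers receiving $34.5 (the $24.5 wedge).
Burden on consumers: $7; on sellers: $17.5. (They sum to $24.5.)
The less price-elastic side of the market bears the larger share of a per-unit tax.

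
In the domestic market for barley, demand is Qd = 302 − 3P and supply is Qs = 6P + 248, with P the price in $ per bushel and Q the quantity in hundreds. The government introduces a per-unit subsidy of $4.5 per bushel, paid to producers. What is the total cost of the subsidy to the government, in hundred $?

Government outlay = $1318.5 hundred.

Without the subsidy, 302 − 3P = 6P + 248 gives 9P = 54, so P* = $6 and Q* = 284.
With a per-unit subsidy paid to producers, each receives P + 4.5 per unit sold, so supply becomes Qs = 6(P + 4.5) + 248.
Solving gives Q = 293 with buyers paying $3 and producers receiving $7.5 (the $4.5 wedge).
Outlay = t · Q = 4.5 · 293 = $1318.5.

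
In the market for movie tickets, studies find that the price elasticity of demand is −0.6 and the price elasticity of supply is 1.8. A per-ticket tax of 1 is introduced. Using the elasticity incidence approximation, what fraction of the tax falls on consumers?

Consumers' share ≈ 0.75.

Incidence ratio: consumers' share ≈ εs / (εs + |εd|) = 1.8 / (1.8 + 0.6) = 0.75.
Supply is the more elastic side, so consumers bear the larger share.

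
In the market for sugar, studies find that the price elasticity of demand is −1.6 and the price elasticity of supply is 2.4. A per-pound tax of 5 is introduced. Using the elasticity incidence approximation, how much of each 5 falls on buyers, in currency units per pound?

Incidence ratio: buyers' share ≈ εs / (εs + |εd|) = 2.4 / (2.4 + 1.6) = 0.6.
So buyers bear ≈ 0.6 × 5 = 3; sellers bear 2.

Buyers bear ≈ 3 per pound.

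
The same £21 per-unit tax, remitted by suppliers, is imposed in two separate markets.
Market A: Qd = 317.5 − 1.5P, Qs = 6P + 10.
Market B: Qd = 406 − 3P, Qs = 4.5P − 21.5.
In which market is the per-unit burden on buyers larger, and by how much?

Market A: pre-tax P* = £41, Q* = 256; post-tax Q = 230.8; per-unit burden on buyers = £16.8.
Market B: pre-tax P* = £57, Q* = 235; post-tax Q = 197.2; per-unit burden on buyers = £12.6.
Difference: £16.8 vs £12.6 → market A is larger by £4.2.

Market A, by £4.2.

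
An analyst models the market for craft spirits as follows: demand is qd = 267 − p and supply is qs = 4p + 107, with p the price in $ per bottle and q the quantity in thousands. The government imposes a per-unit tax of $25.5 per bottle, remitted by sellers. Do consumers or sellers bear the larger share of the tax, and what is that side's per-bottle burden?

Before the tax: set 267 − p = 4p + 107 → p* = $32, q* = 235.
With the tax collected from sellers, supply shifts: qs = 4(p − 25.5) + 107.
Solving gives q = 214.6 with consumers paying $52.4 and sellers receiving $26.9 (the $25.5 wedge).
Per-bottle burden: consumers $20.4, sellers $5.1.
Consumers take the larger share because demand is less price-elastic here (demand slope 1 vs supply slope 4).

Consumers bear the larger share: $20.4 per bottle.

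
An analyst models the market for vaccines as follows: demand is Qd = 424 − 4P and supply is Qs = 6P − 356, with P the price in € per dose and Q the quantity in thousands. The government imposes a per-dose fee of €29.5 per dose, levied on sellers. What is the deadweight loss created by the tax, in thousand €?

Deadweight loss = €1044.3 thousand.

Before the tax: set 424 − 4P = 6P − 356 → P* = €78, Q* = 112.
With the tax collected from sellers, supply shifts: Qs = 6(P − 29.5) − 356.
Solving gives Q = 41.2 with buyers paying €95.7 and sellers receiving €66.2 (the €29.5 wedge).
Quantity falls by |ΔQ| = |112 − 41.2| = 70.8.
DWL = ½ · t · |ΔQ| = ½ · 29.5 · 70.8 = €1044.3.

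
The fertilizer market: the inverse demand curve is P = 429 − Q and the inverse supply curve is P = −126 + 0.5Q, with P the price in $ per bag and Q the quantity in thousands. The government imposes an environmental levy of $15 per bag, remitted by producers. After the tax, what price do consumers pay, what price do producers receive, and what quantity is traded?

Consumers pay $69; producers receive $54; quantity = 360.

Rewrite in direct form: Qd = 429 − P and Qs = 2P + 252.
Before the tax: set 429 − P = 2P + 252 → P* = $59, Q* = 370.
With the tax collected from producers, supply shifts: Qs = 2(P − 15) + 252.
New equilibrium: consumers pay $69, producers receive $54, Q = 360. (Wedge: Pb − Ps = 15.)
The less price-elastic side of the market bears the larger share of a per-unit tax.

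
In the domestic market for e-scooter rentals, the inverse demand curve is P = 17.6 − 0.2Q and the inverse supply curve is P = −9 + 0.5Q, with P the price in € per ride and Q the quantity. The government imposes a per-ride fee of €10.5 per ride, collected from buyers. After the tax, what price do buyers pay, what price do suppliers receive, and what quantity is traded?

Rewrite in direct form: Qd = 88 − 5P and Qs = 2P + 18.
Without the tax, 88 − 5P = 2P + 18 gives 7P = 70, so P* = €10 and Q* = 38.
With the tax collected from buyers, demand (in seller-price terms) shifts: Qd = 88 − 5(P + 10.5).
Solving gives Q = 23 with buyers paying €13 and suppliers receiving €2.5 (the €10.5 wedge).
The less price-elastic side of the market bears the larger share of a per-unit tax.

Buyers pay €13; suppliers receive €2.5; quantity = 23.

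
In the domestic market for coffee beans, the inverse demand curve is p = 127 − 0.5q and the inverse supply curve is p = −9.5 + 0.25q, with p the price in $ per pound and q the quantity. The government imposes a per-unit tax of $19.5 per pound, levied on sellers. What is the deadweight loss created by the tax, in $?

Deadweight loss = $253.5.

Inverting to q(p) form: qd = 254 − 2p; qs = 4p + 38.
Before the tax: set 254 − 2p = 4p + 38 → p* = $36, q* = 182.
With the tax collected from sellers, supply shifts: qs = 4(p − 19.5) + 38.
New equilibrium: buyers pay $49, sellers receive $29.5, q = 156. (Wedge: pb − ps = 19.5.)
Quantity falls by |ΔQ| = |182 − 156| = 26.
DWL = ½ · t · |ΔQ| = ½ · 19.5 · 26 = $253.5.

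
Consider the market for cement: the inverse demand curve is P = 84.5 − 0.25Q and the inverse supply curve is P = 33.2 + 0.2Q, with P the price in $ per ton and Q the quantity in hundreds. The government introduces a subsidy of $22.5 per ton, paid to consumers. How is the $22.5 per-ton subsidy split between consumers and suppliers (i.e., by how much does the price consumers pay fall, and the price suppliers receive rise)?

Inverting to Q(P) form: Qd = 338 − 4P; Qs = 5P − 166.
Without the subsidy, 338 − 4P = 5P − 166 gives 9P = 504, so P* = $56 and Q* = 114.
With a per-unit subsidy paid to consumers, each effectively pays P − 22.5, so demand becomes Qd = 338 − 4(P − 22.5).
New equilibrium: consumers pay $43.5, suppliers receive $66, Q = 164. (Wedge: Pb − Ps = −22.5.)
Gain to consumers: $12.5; to suppliers: $10. (They sum to $22.5.)

Consumers gain $12.5 per ton; suppliers gain $10 per ton.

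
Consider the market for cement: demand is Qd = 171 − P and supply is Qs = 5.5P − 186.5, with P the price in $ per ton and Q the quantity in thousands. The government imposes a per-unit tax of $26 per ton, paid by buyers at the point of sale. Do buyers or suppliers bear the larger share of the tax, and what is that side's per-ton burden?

Without the tax, 171 − P = 5.5P − 186.5 gives 6.5P = 357.5, so P* = $55 and Q* = 116.
With the tax collected from buyers, demand (in seller-price terms) shifts: Qd = 171 − (P + 26).
New equilibrium: buyers pay $77, suppliers receive $51, Q = 94. (Wedge: Pb − Ps = 26.)
Per-ton burden: buyers $22, suppliers $4.
Buyers take the larger share because demand is less price-elastic here (demand slope 1 vs supply slope 5.5).

Buyers bear the larger share: $22 per ton.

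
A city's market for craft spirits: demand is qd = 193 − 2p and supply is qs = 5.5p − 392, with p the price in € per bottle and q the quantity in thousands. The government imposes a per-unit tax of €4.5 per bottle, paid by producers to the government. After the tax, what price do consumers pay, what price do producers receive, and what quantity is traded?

Consumers pay €81.3; producers receive €76.8; quantity = 30.4.

Before the tax: set 193 − 2p = 5.5p − 392 → p* = €78, q* = 37.
With the tax collected from producers, supply shifts: qs = 5.5(p − 4.5) − 392.
Solving gives q = 30.4 with consumers paying €81.3 and producers receiving €76.8 (the €4.5 wedge).
The less price-elastic side of the market bears the larger share of a per-unit tax.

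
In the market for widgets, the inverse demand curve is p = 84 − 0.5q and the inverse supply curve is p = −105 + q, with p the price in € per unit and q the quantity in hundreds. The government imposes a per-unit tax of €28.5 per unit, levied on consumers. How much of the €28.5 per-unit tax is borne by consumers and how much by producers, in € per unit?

Rewrite in direct form: qd = 168 − 2p and qs = p + 105.
Before the tax: set 168 − 2p = p + 105 → p* = €21, q* = 126.
With the tax collected from consumers, demand (in seller-price terms) shifts: qd = 168 − 2(p + 28.5).
Solving gives q = 107 with consumers paying €30.5 and producers receiving €2 (the €28.5 wedge).
Burden on consumers: €9.5; on producers: €19. (They sum to €28.5.)

Consumers bear €9.5 per unit; producers bear €19 per unit.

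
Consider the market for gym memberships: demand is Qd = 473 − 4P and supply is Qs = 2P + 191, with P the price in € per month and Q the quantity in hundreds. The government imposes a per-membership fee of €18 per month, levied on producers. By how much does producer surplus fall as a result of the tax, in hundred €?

Producer surplus falls by €3276 hundred.

Without the tax, 473 − 4P = 2P + 191 gives 6P = 282, so P* = €47 and Q* = 285.
With the tax collected from producers, supply shifts: Qs = 2(P − 18) + 191.
New equilibrium: consumers pay €53, producers receive €35, Q = 261. (Wedge: Pb − Ps = 18.)
ΔPS is the trapezoid between Q = 261 and Q = 285 of height €12: ½ · (285 + 261) · 12 = €3276.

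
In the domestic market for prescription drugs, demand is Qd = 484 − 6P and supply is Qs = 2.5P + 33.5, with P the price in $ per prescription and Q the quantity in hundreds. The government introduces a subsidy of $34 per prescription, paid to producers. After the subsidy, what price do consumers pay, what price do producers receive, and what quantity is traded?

Consumers pay $43; producers receive $77; quantity = 226.

Without the subsidy, 484 − 6P = 2.5P + 33.5 gives 8.5P = 450.5, so P* = $53 and Q* = 166.
With a per-unit subsidy paid to producers, each receives P + 34 per unit sold, so supply becomes Qs = 2.5(P + 34) + 33.5.
Solving gives Q = 226 with consumers paying $43 and producers receiving $77 (the $34 wedge).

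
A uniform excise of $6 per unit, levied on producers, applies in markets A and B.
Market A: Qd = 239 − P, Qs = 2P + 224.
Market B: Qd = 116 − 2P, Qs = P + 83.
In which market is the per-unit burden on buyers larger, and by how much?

Market A, by $2.

Market A: pre-tax P* = $5, Q* = 234; post-tax Q = 230; per-unit burden on buyers = $4.
Market B: pre-tax P* = $11, Q* = 94; post-tax Q = 90; per-unit burden on buyers = $2.
Difference: $4 vs $2 → market A is larger by $2.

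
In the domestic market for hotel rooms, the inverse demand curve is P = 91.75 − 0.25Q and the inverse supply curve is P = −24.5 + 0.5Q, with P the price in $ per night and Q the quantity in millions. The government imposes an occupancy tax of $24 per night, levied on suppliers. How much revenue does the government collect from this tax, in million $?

Inverting to Q(P) form: Qd = 367 − 4P; Qs = 2P + 49.
Before the tax: set 367 − 4P = 2P + 49 → P* = $53, Q* = 155.
With the tax collected from suppliers, supply shifts: Qs = 2(P − 24) + 49.
New equilibrium: buyers pay $61, suppliers receive $37, Q = 123. (Wedge: Pb − Ps = 24.)
Revenue = t · Q = 24 · 123 = $2952.

Tax revenue = $2952 million.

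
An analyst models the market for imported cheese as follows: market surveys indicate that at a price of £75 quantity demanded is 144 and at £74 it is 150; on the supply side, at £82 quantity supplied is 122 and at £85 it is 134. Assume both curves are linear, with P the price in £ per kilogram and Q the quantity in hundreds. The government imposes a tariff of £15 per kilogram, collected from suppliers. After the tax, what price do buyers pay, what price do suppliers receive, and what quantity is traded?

Buyers pay £86; suppliers receive £71; quantity = 78.

Demand slope: (150 − 144)/(74 − 75) = -6, so Qd = 594 − 6P.
Supply slope: (134 − 122)/(85 − 82) = 4, so Qs = 4P − 206.
Before the tax: set 594 − 6P = 4P − 206 → P* = £80, Q* = 114.
With the tax collected from suppliers, supply shifts: Qs = 4(P − 15) − 206.
Solving gives Q = 78 with buyers paying £86 and suppliers receiving £71 (the £15 wedge).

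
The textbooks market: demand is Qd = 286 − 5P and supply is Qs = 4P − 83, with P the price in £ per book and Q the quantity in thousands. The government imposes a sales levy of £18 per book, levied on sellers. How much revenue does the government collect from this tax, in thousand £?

Tax revenue = £738 thousand.

Without the tax, 286 − 5P = 4P − 83 gives 9P = 369, so P* = £41 and Q* = 81.
With the tax collected from sellers, supply shifts: Qs = 4(P − 18) − 83.
New equilibrium: buyers pay £49, sellers receive £31, Q = 41. (Wedge: Pb − Ps = 18.)
Revenue = t · Q = 18 · 41 = £738.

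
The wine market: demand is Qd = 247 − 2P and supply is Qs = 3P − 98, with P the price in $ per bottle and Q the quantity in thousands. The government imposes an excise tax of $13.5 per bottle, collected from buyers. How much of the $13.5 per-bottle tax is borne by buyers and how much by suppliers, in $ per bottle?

Before the tax: set 247 − 2P = 3P − 98 → P* = $69, Q* = 109.
With the tax collected from buyers, demand (in seller-price terms) shifts: Qd = 247 − 2(P + 13.5).
Solving gives Q = 92.8 with buyers paying $77.1 and suppliers receiving $63.6 (the $13.5 wedge).
Burden on buyers: $8.1; on suppliers: $5.4. (They sum to $13.5.)
The less price-elastic side of the market bears the larger share of a per-unit tax.

Buyers bear $8.1 per bottle; suppliers bear $5.4 per bottle.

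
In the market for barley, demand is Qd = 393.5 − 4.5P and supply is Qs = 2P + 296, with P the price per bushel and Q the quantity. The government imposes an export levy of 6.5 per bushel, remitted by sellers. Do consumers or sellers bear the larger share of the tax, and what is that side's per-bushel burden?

Sellers bear the larger share: 4.5 per bushel.

Without the tax, 393.5 − 4.5P = 2P + 296 gives 6.5P = 97.5, so P* = 15 and Q* = 326.
With the tax collected from sellers, supply shifts: Qs = 2(P − 6.5) + 296.
New equilibrium: consumers pay 17, sellers receive 10.5, Q = 317. (Wedge: Pb − Ps = 6.5.)
Per-bushel burden: consumers 2, sellers 4.5.
Sellers take the larger share because supply is less price-elastic here (demand slope 4.5 vs supply slope 2).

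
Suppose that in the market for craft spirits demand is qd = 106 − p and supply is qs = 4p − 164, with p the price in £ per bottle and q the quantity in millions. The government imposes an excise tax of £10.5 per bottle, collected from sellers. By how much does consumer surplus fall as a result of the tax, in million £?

Consumer surplus falls by £401.52 million.

Before the tax: set 106 − p = 4p − 164 → p* = £54, q* = 52.
With the tax collected from sellers, supply shifts: qs = 4(p − 10.5) − 164.
New equilibrium: consumers pay £62.4, sellers receive £51.9, q = 43.6. (Wedge: pb − ps = 10.5.)
ΔCS is the trapezoid between Q = 43.6 and Q = 52 of height £8.4: ½ · (52 + 43.6) · 8.4 = £401.52.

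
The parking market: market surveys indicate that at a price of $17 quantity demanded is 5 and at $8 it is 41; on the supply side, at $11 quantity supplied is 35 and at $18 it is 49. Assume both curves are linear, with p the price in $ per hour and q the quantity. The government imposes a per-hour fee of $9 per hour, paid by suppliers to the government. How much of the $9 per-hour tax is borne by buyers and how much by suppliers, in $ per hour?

Demand slope: (41 − 5)/(8 − 17) = -4, so qd = 73 − 4p.
Supply slope: (49 − 35)/(18 − 11) = 2, so qs = 2p + 13.
Before the tax: set 73 − 4p = 2p + 13 → p* = $10, q* = 33.
With the tax collected from suppliers, supply shifts: qs = 2(p − 9) + 13.
Solving gives q = 21 with buyers paying $13 and suppliers receiving $4 (the $9 wedge).
Burden on buyers: $3; on suppliers: $6. (They sum to $9.)

Buyers bear $3 per hour; suppliers bear $6 per hour.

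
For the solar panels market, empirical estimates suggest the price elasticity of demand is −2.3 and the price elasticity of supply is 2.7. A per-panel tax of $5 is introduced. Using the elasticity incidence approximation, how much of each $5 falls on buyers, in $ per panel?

Incidence ratio: buyers' share ≈ εs / (εs + |εd|) = 2.7 / (2.7 + 2.3) = 0.54.
So buyers bear ≈ 0.54 × $5 = $2.7; producers bear $2.3.

Buyers bear ≈ $2.7 per panel.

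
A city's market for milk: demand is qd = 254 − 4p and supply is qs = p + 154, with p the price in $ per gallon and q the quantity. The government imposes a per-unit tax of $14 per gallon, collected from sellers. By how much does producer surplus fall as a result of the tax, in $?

Producer surplus falls by $1886.08.

Without the tax, 254 − 4p = p + 154 gives 5p = 100, so p* = $20 and q* = 174.
With the tax collected from sellers, supply shifts: qs = (p − 14) + 154.
New equilibrium: buyers pay $22.8, sellers receive $8.8, q = 162.8. (Wedge: pb − ps = 14.)
ΔPS is the trapezoid between Q = 162.8 and Q = 174 of height $11.2: ½ · (174 + 162.8) · 11.2 = $1886.08.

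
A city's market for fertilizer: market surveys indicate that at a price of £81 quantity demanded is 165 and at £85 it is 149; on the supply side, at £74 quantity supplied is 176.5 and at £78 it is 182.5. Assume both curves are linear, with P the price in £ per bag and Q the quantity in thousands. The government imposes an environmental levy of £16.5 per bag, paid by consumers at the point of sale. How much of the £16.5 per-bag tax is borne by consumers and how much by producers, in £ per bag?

Demand slope: (149 − 165)/(85 − 81) = -4, so Qd = 489 − 4P.
Supply slope: (182.5 − 176.5)/(78 − 74) = 1.5, so Qs = 1.5P + 65.5.
Before the tax: set 489 − 4P = 1.5P + 65.5 → P* = £77, Q* = 181.
With the tax collected from consumers, demand (in seller-price terms) shifts: Qd = 489 − 4(P + 16.5).
Solving gives Q = 163 with consumers paying £81.5 and producers receiving £65 (the £16.5 wedge).
Burden on consumers: £4.5; on producers: £12. (They sum to £16.5.)
The less price-elastic side of the market bears the larger share of a per-unit tax.

Consumers bear £4.5 per bag; producers bear £12 per bag.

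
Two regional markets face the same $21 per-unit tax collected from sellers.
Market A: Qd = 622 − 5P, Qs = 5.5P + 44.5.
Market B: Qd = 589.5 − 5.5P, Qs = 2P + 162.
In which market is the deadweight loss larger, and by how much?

Market A, by $254.1.

Market A: pre-tax P* = $55, Q* = 347; post-tax Q = 292; deadweight loss = $577.5.
Market B: pre-tax P* = $57, Q* = 276; post-tax Q = 245.2; deadweight loss = $323.4.
Difference: $577.5 vs $323.4 → market A is larger by $254.1.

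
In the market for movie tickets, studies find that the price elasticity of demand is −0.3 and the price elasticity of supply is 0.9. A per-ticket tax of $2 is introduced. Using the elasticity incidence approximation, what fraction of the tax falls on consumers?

Incidence ratio: consumers' share ≈ εs / (εs + |εd|) = 0.9 / (0.9 + 0.3) = 0.75.
Supply is the more elastic side, so consumers bear the larger share.

Consumers' share ≈ 0.75.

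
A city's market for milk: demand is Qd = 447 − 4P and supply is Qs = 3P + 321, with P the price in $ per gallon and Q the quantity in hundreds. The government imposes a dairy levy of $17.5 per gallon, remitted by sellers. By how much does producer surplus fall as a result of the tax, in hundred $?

Producer surplus falls by $3600 hundred.

Without the tax, 447 − 4P = 3P + 321 gives 7P = 126, so P* = $18 and Q* = 375.
With the tax collected from sellers, supply shifts: Qs = 3(P − 17.5) + 321.
New equilibrium: consumers pay $25.5, sellers receive $8, Q = 345. (Wedge: Pb − Ps = 17.5.)
ΔPS is the trapezoid between Q = 345 and Q = 375 of height $10: ½ · (375 + 345) · 10 = $3600.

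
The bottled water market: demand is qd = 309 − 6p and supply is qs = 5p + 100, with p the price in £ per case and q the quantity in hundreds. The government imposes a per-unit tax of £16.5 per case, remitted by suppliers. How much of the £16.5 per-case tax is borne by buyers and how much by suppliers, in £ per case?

Buyers bear £7.5 per case; suppliers bear £9 per case.

Without the tax, 309 − 6p = 5p + 100 gives 11p = 209, so p* = £19 and q* = 195.
With the tax collected from suppliers, supply shifts: qs = 5(p − 16.5) + 100.
New equilibrium: buyers pay £26.5, suppliers receive £10, q = 150. (Wedge: pb − ps = 16.5.)
Burden on buyers: £7.5; on suppliers: £9. (They sum to £16.5.)
The less price-elastic side of the market bears the larger share of a per-unit tax.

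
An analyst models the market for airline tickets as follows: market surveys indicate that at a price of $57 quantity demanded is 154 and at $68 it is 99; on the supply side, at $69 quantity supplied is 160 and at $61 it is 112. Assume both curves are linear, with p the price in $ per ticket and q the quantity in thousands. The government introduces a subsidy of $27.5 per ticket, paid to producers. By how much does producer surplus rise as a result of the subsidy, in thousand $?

Demand slope: (99 − 154)/(68 − 57) = -5, so qd = 439 − 5p.
Supply slope: (112 − 160)/(61 − 69) = 6, so qs = 6p − 254.
Without the subsidy, 439 − 5p = 6p − 254 gives 11p = 693, so p* = $63 and q* = 124.
With a per-unit subsidy paid to producers, each receives p + 27.5 per unit sold, so supply becomes qs = 6(p + 27.5) − 254.
New equilibrium: consumers pay $48, producers receive $75.5, q = 199. (Wedge: pb − ps = −27.5.)
ΔPS is the trapezoid between Q = 199 and Q = 124 of height $12.5: ½ · (124 + 199) · 12.5 = $2018.75.

Producer surplus rises by $2018.75 thousand.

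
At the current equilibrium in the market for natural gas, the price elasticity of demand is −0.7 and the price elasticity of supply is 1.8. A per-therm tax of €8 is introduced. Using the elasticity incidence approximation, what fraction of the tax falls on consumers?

Incidence ratio: consumers' share ≈ εs / (εs + |εd|) = 1.8 / (1.8 + 0.7) = 0.72.
Supply is the more elastic side, so consumers bear the larger share.

Consumers' share ≈ 0.72.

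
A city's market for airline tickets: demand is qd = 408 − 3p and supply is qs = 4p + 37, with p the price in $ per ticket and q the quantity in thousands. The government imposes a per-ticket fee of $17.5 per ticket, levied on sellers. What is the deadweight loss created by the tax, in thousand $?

Without the tax, 408 − 3p = 4p + 37 gives 7p = 371, so p* = $53 and q* = 249.
With the tax collected from sellers, supply shifts: qs = 4(p − 17.5) + 37.
Solving gives q = 219 with buyers paying $63 and sellers receiving $45.5 (the $17.5 wedge).
Quantity falls by |ΔQ| = |249 − 219| = 30.
DWL = ½ · t · |ΔQ| = ½ · 17.5 · 30 = $262.5.

Deadweight loss = $262.5 thousand.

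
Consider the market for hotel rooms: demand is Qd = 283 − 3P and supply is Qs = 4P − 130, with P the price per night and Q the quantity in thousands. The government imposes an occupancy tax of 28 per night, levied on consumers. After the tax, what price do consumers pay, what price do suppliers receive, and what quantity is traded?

Consumers pay 75; suppliers receive 47; quantity = 58.

Without the tax, 283 − 3P = 4P − 130 gives 7P = 413, so P* = 59 and Q* = 106.
With the tax collected from consumers, demand (in seller-price terms) shifts: Qd = 283 − 3(P + 28).
New equilibrium: consumers pay 75, suppliers receive 47, Q = 58. (Wedge: Pb − Ps = 28.)
The less price-elastic side of the market bears the larger share of a per-unit tax.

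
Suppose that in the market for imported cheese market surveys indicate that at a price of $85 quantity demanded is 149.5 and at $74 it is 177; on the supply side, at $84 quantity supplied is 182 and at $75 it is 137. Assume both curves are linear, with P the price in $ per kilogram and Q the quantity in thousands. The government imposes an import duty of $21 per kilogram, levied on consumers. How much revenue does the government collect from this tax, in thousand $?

Demand slope: (177 − 149.5)/(74 − 85) = -2.5, so Qd = 362 − 2.5P.
Supply slope: (137 − 182)/(75 − 84) = 5, so Qs = 5P − 238.
Before the tax: set 362 − 2.5P = 5P − 238 → P* = $80, Q* = 162.
With the tax collected from consumers, demand (in seller-price terms) shifts: Qd = 362 − 2.5(P + 21).
Solving gives Q = 127 with consumers paying $94 and producers receiving $73 (the $21 wedge).
Revenue = t · Q = 21 · 127 = $2667.

Tax revenue = $2667 thousand.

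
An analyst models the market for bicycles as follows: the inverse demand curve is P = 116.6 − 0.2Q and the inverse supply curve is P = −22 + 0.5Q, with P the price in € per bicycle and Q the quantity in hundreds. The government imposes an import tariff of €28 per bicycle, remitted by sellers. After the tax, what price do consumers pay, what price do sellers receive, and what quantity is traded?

Rewrite in direct form: Qd = 583 − 5P and Qs = 2P + 44.
Without the tax, 583 − 5P = 2P + 44 gives 7P = 539, so P* = €77 and Q* = 198.
With the tax collected from sellers, supply shifts: Qs = 2(P − 28) + 44.
Solving gives Q = 158 with consumers paying €85 and sellers receiving €57 (the €28 wedge).

Consumers pay €85; sellers receive €57; quantity = 158.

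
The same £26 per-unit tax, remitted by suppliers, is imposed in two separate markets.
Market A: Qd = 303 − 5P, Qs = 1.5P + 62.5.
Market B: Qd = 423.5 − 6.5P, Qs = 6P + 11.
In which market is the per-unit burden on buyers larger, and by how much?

Market B, by £6.48.

Market A: pre-tax P* = £37, Q* = 118; post-tax Q = 88; per-unit burden on buyers = £6.
Market B: pre-tax P* = £33, Q* = 209; post-tax Q = 127.88; per-unit burden on buyers = £12.48.
Difference: £6 vs £12.48 → market B is larger by £6.48.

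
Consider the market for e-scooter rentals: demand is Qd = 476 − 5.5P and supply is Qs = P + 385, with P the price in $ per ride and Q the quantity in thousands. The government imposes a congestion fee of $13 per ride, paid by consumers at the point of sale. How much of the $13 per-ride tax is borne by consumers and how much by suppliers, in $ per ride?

Consumers bear $2 per ride; suppliers bear $11 per ride.

Without the tax, 476 − 5.5P = P + 385 gives 6.5P = 91, so P* = $14 and Q* = 399.
With the tax collected from consumers, demand (in seller-price terms) shifts: Qd = 476 − 5.5(P + 13).
Solving gives Q = 388 with consumers paying $16 and suppliers receiving $3 (the $13 wedge).
Burden on consumers: $2; on suppliers: $11. (They sum to $13.)
The less price-elastic side of the market bears the larger share of a per-unit tax.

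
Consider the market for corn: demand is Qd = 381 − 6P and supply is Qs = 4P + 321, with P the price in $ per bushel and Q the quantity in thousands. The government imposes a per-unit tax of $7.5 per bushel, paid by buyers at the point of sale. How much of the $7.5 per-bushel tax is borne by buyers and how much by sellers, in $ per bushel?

Before the tax: set 381 − 6P = 4P + 321 → P* = $6, Q* = 345.
With the tax collected from buyers, demand (in seller-price terms) shifts: Qd = 381 − 6(P + 7.5).
New equilibrium: buyers pay $9, sellers receive $1.5, Q = 327. (Wedge: Pb − Ps = 7.5.)
Burden on buyers: $3; on sellers: $4.5. (They sum to $7.5.)
The less price-elastic side of the market bears the larger share of a per-unit tax.

Buyers bear $3 per bushel; sellers bear $4.5 per bushel.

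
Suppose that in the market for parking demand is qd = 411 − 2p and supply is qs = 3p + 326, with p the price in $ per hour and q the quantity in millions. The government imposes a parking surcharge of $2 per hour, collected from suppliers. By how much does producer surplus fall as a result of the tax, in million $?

Before the tax: set 411 − 2p = 3p + 326 → p* = $17, q* = 377.
With the tax collected from suppliers, supply shifts: qs = 3(p − 2) + 326.
New equilibrium: consumers pay $18.2, suppliers receive $16.2, q = 374.6. (Wedge: pb − ps = 2.)
ΔPS is the trapezoid between Q = 374.6 and Q = 377 of height $0.8: ½ · (377 + 374.6) · 0.8 = $300.64.

Producer surplus falls by $300.64 million.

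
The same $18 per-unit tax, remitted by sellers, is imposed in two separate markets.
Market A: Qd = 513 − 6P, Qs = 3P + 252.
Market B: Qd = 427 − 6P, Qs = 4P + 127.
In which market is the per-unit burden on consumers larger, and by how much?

Market A: pre-tax P* = $29, Q* = 339; post-tax Q = 303; per-unit burden on consumers = $6.
Market B: pre-tax P* = $30, Q* = 247; post-tax Q = 203.8; per-unit burden on consumers = $7.2.
Difference: $6 vs $7.2 → market B is larger by $1.2.

Market B, by $1.2.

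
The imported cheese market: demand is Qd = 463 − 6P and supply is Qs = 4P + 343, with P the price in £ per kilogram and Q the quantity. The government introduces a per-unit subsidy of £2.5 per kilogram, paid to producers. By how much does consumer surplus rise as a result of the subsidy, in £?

Consumer surplus rises by £394.

Before the subsidy: set 463 − 6P = 4P + 343 → P* = £12, Q* = 391.
With a per-unit subsidy paid to producers, each receives P + 2.5 per unit sold, so supply becomes Qs = 4(P + 2.5) + 343.
New equilibrium: buyers pay £11, producers receive £13.5, Q = 397. (Wedge: Pb − Ps = −2.5.)
ΔCS is the trapezoid between Q = 397 and Q = 391 of height £1: ½ · (391 + 397) · 1 = £394.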